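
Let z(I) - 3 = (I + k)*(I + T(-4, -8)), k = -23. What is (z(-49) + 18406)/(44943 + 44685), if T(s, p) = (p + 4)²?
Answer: 20785/89628 ≈ 0.23190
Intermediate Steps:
T(s, p) = (4 + p)²
z(I) = 3 + (-23 + I)*(16 + I) (z(I) = 3 + (I - 23)*(I + (4 - 8)²) = 3 + (-23 + I)*(I + (-4)²) = 3 + (-23 + I)*(I + 16) = 3 + (-23 + I)*(16 + I))
(z(-49) + 18406)/(44943 + 44685) = ((-365 + (-49)² - 7*(-49)) + 18406)/(44943 + 44685) = ((-365 + 2401 + 343) + 18406)/89628 = (2379 + 18406)*(1/89628) = 20785*(1/89628) = 20785/89628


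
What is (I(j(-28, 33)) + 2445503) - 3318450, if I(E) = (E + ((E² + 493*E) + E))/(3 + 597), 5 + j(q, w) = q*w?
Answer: -261682507/300 ≈ -8.7228e+5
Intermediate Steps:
j(q, w) = -5 + q*w
I(E) = E²/600 + 33*E/40 (I(E) = (E + (E² + 494*E))/600 = (E² + 495*E)*(1/600) = E²/600 + 33*E/40)
(I(j(-28, 33)) + 2445503) - 3318450 = ((-5 - 28*33)*(495 + (-5 - 28*33))/600 + 2445503) - 3318450 = ((-5 - 924)*(495 + (-5 - 924))/600 + 2445503) - 3318450 = ((1/600)*(-929)*(495 - 929) + 2445503) - 3318450 = ((1/600)*(-929)*(-434) + 2445503) - 3318450 = (201593/300 + 2445503) - 3318450 = 733852493/300 - 3318450 = -261682507/300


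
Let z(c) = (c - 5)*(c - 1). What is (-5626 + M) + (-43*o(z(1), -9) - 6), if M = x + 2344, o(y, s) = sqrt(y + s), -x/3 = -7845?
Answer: 20247 - 129*I ≈ 20247.0 - 129.0*I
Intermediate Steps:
x = 23535 (x = -3*(-7845) = 23535)
z(c) = (-1 + c)*(-5 + c) (z(c) = (-5 + c)*(-1 + c) = (-1 + c)*(-5 + c))
o(y, s) = sqrt(s + y)
M = 25879 (M = 23535 + 2344 = 25879)
(-5626 + M) + (-43*o(z(1), -9) - 6) = (-5626 + 25879) + (-43*sqrt(-9 + (5 + 1**2 - 6*1)) - 6) = 20253 + (-43*sqrt(-9 + (5 + 1 - 6)) - 6) = 20253 + (-43*sqrt(-9 + 0) - 6) = 20253 + (-129*I - 6) = 20253 + (-6 - 129*I) = 20247 - 129*I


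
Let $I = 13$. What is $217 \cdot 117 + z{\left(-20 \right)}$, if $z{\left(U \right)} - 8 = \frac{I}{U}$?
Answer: $\frac{507927}{20} \approx 25396.0$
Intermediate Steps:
$z{\left(U \right)} = 8 + \frac{13}{U}$
$217 \cdot 117 + z{\left(-20 \right)} = 217 \cdot 117 + \left(8 + \frac{13}{-20}\right) = 25389 + \left(8 + 13 \left(- \frac{1}{20}\right)\right) = 25389 + \left(8 - \frac{13}{20}\right) = 25389 + \frac{147}{20} = \frac{507927}{20}$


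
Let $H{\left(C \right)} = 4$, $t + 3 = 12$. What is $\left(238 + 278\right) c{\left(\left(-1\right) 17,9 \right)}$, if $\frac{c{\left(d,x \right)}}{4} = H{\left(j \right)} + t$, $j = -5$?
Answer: $26832$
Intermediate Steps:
$t = 9$ ($t = -3 + 12 = 9$)
$c{\left(d,x \right)} = 52$ ($c{\left(d,x \right)} = 4 \left(4 + 9\right) = 4 \cdot 13 = 52$)
$\left(238 + 278\right) c{\left(\left(-1\right) 17,9 \right)} = \left(238 + 278\right) 52 = 516 \cdot 52 = 26832$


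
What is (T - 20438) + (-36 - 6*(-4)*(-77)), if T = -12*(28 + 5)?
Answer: -22718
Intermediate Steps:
T = -396 (T = -12*33 = -396)
(T - 20438) + (-36 - 6*(-4)*(-77)) = (-396 - 20438) + (-36 - 6*(-4)*(-77)) = -20834 + (-36 + 24*(-77)) = -20834 + (-36 - 1848) = -20834 - 1884 = -22718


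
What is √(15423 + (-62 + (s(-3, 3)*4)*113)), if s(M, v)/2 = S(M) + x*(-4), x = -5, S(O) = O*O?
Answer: √41577 ≈ 203.90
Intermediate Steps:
S(O) = O²
s(M, v) = 40 + 2*M² (s(M, v) = 2*(M² - 5*(-4)) = 2*(M² + 20) = 2*(20 + M²) = 40 + 2*M²)
√(15423 + (-62 + (s(-3, 3)*4)*113)) = √(15423 + (-62 + ((40 + 2*(-3)²)*4)*113)) = √(15423 + (-62 + ((40 + 2*9)*4)*113)) = √(15423 + (-62 + ((40 + 18)*4)*113)) = √(15423 + (-62 + (58*4)*113)) = √(15423 + (-62 + 232*113)) = √(15423 + (-62 + 26216)) = √(15423 + 26154) = √41577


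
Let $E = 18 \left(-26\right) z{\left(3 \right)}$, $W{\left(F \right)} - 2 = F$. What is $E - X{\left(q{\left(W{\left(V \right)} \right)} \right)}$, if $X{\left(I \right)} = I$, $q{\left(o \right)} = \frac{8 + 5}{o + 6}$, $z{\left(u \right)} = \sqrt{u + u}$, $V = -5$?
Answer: $- \frac{13}{3} - 468 \sqrt{6} \approx -1150.7$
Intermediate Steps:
$W{\left(F \right)} = 2 + F$
$z{\left(u \right)} = \sqrt{2} \sqrt{u}$ ($z{\left(u \right)} = \sqrt{2 u} = \sqrt{2} \sqrt{u}$)
$q{\left(o \right)} = \frac{13}{6 + o}$
$E = - 468 \sqrt{6}$ ($E = 18 \left(-26\right) \sqrt{2} \sqrt{3} = - 468 \sqrt{6} \approx -1146.4$)
$E - X{\left(q{\left(W{\left(V \right)} \right)} \right)} = - 468 \sqrt{6} - \frac{13}{6 + \left(2 - 5\right)} = - 468 \sqrt{6} - \frac{13}{6 - 3} = - 468 \sqrt{6} - \frac{13}{3} = - \frac{13}{3} - 468 \sqrt{6}$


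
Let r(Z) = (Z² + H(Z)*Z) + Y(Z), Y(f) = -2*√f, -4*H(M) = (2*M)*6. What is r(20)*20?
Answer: -16000 - 80*√5 ≈ -16179.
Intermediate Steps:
H(M) = -3*M (H(M) = -2*M*6/4 = -3*M)
r(Z) = -2*√Z - 2*Z² (r(Z) = (Z² + (-3*Z)*Z) - 2*√Z = (Z² - 3*Z²) - 2*√Z = -2*Z² - 2*√Z = -2*√Z - 2*Z²)
r(20)*20 = (-4*√5 - 2*20²)*20 = (-4*√5 - 2*400)*20 = (-4*√5 - 800)*20 = (-800 - 4*√5)*20 = -16000 - 80*√5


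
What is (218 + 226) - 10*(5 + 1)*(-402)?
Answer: 24564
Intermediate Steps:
(218 + 226) - 10*(5 + 1)*(-402) = 444 - 10*6*(-402) = 444 - 60*(-402) = 444 + 24120 = 24564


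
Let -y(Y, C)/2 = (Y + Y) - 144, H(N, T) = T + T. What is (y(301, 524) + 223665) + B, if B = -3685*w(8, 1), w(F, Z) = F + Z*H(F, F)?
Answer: 134309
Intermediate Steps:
H(N, T) = 2*T
w(F, Z) = F + 2*F*Z (w(F, Z) = F + Z*(2*F) = F + 2*F*Z)
y(Y, C) = 288 - 4*Y (y(Y, C) = -2*((Y + Y) - 144) = -2*(2*Y - 144) = -2*(-144 + 2*Y) = 288 - 4*Y)
B = -88440 (B = -29480*(1 + 2*1) = -29480*(1 + 2) = -29480*3 = -3685*24 = -88440)
(y(301, 524) + 223665) + B = ((288 - 4*301) + 223665) - 88440 = ((288 - 1204) + 223665) - 88440 = (-916 + 223665) - 88440 = 222749 - 88440 = 134309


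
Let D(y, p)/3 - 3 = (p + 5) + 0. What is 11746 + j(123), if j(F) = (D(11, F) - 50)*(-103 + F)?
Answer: 18606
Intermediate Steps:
D(y, p) = 24 + 3*p (D(y, p) = 9 + 3*((p + 5) + 0) = 9 + 3*((5 + p) + 0) = 9 + 3*(5 + p) = 9 + (15 + 3*p) = 24 + 3*p)
j(F) = (-103 + F)*(-26 + 3*F) (j(F) = ((24 + 3*F) - 50)*(-103 + F) = (-26 + 3*F)*(-103 + F) = (-103 + F)*(-26 + 3*F))
11746 + j(123) = 11746 + (2678 - 335*123 + 3*123²) = 11746 + (2678 - 41205 + 3*15129) = 11746 + (2678 - 41205 + 45387) = 11746 + 6860 = 18606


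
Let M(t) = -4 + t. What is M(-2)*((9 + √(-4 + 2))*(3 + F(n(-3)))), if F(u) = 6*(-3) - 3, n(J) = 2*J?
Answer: 972 + 108*I*√2 ≈ 972.0 + 152.74*I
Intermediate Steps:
F(u) = -21 (F(u) = -18 - 3 = -21)
M(-2)*((9 + √(-4 + 2))*(3 + F(n(-3)))) = (-4 - 2)*((9 + √(-4 + 2))*(3 - 21)) = -6*(9 + √(-2))*(-18) = -6*(9 + I*√2)*(-18) = -6*(-162 - 18*I*√2) = 972 + 108*I*√2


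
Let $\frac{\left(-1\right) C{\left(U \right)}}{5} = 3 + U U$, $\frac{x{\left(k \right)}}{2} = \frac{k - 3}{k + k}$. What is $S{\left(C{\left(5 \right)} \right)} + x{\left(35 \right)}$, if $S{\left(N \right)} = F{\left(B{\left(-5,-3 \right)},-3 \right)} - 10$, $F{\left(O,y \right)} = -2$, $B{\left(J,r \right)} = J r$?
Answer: $- \frac{388}{35} \approx -11.086$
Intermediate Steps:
$x{\left(k \right)} = \frac{-3 + k}{k}$ ($x{\left(k \right)} = 2 \frac{k - 3}{k + k} = 2 \frac{-3 + k}{2 k} = \frac{-3 + k}{k}$)
$C{\left(U \right)} = -15 - 5 U^{2}$ ($C{\left(U \right)} = - 5 \left(3 + U U\right) = - 5 \left(3 + U^{2}\right) = -15 - 5 U^{2}$)
$S{\left(N \right)} = -12$ ($S{\left(N \right)} = -2 - 10 = -12$)
$S{\left(C{\left(5 \right)} \right)} + x{\left(35 \right)} = -12 + \frac{-3 + 35}{35} = -12 + \frac{1}{35} \cdot 32 = -12 + \frac{32}{35} = - \frac{388}{35}$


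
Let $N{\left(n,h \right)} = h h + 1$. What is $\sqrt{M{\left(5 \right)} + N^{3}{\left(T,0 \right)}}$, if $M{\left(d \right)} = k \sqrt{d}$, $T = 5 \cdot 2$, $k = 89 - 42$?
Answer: $\sqrt{1 + 47 \sqrt{5}} \approx 10.3$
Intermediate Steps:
$k = 47$ ($k = 89 - 42 = 47$)
$T = 10$
$N{\left(n,h \right)} = 1 + h^{2}$ ($N{\left(n,h \right)} = h^{2} + 1 = 1 + h^{2}$)
$M{\left(d \right)} = 47 \sqrt{d}$
$\sqrt{M{\left(5 \right)} + N^{3}{\left(T,0 \right)}} = \sqrt{47 \sqrt{5} + \left(1 + 0^{2}\right)^{3}} = \sqrt{47 \sqrt{5} + \left(1 + 0\right)^{3}} = \sqrt{47 \sqrt{5} + 1^{3}} = \sqrt{47 \sqrt{5} + 1} = \sqrt{1 + 47 \sqrt{5}}$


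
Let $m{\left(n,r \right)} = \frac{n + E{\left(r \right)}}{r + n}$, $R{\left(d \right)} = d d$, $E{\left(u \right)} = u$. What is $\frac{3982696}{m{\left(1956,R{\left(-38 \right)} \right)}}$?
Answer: $3982696$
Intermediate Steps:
$R{\left(d \right)} = d^{2}$
$m{\left(n,r \right)} = 1$ ($m{\left(n,r \right)} = \frac{n + r}{r + n} = \frac{n + r}{n + r} = 1$)
$\frac{3982696}{m{\left(1956,R{\left(-38 \right)} \right)}} = \frac{3982696}{1} = 3982696 \cdot 1 = 3982696$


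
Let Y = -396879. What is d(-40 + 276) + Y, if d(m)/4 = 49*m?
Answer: -350623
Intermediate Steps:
d(m) = 196*m (d(m) = 4*(49*m) = 196*m)
d(-40 + 276) + Y = 196*(-40 + 276) - 396879 = 196*236 - 396879 = 46256 - 396879 = -350623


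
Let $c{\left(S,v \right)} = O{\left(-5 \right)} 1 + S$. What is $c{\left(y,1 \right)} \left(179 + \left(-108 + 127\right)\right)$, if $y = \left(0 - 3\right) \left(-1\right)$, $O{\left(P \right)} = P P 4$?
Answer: $20394$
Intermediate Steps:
$O{\left(P \right)} = 4 P^{2}$ ($O{\left(P \right)} = P^{2} \cdot 4 = 4 P^{2}$)
$y = 3$ ($y = \left(-3\right) \left(-1\right) = 3$)
$c{\left(S,v \right)} = 100 + S$ ($c{\left(S,v \right)} = 4 \left(-5\right)^{2} \cdot 1 + S = 4 \cdot 25 \cdot 1 + S = 100 \cdot 1 + S = 100 + S$)
$c{\left(y,1 \right)} \left(179 + \left(-108 + 127\right)\right) = \left(100 + 3\right) \left(179 + \left(-108 + 127\right)\right) = 103 \left(179 + 19\right) = 103 \cdot 198 = 20394$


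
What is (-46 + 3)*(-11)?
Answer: 473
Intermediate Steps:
(-46 + 3)*(-11) = -43*(-11) = 473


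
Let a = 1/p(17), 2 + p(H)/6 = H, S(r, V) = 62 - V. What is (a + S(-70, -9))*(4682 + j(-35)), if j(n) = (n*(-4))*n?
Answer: -696619/45 ≈ -15480.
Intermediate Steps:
p(H) = -12 + 6*H
a = 1/90 (a = 1/(-12 + 6*17) = 1/(-12 + 102) = 1/90 ≈ 0.011111)
j(n) = -4*n² (j(n) = (-4*n)*n = -4*n²)
(a + S(-70, -9))*(4682 + j(-35)) = (1/90 + (62 - 1*(-9)))*(4682 - 4*(-35)²) = (1/90 + (62 + 9))*(4682 - 4*1225) = (1/90 + 71)*(4682 - 4900) = (6391/90)*(-218) = -696619/45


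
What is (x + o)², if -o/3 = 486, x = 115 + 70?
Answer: 1620529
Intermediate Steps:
x = 185
o = -1458 (o = -3*486 = -1458)
(x + o)² = (185 - 1458)² = (-1273)² = 1620529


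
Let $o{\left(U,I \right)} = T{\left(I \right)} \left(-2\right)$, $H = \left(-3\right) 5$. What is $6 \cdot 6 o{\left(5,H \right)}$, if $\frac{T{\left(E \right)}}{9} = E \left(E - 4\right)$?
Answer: $-184680$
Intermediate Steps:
$T{\left(E \right)} = 9 E \left(-4 + E\right)$ ($T{\left(E \right)} = 9 E \left(E - 4\right) = 9 E \left(-4 + E\right)$)
$H = -15$
$o{\left(U,I \right)} = - 18 I \left(-4 + I\right)$ ($o{\left(U,I \right)} = 9 I \left(-4 + I\right) \left(-2\right) = - 18 I \left(-4 + I\right)$)
$6 \cdot 6 o{\left(5,H \right)} = 6 \cdot 6 \cdot 18 \left(-15\right) \left(4 - -15\right) = 36 \cdot 18 \left(-15\right) \left(4 + 15\right) = 36 \cdot 18 \left(-15\right) 19 = 36 \left(-5130\right) = -184680$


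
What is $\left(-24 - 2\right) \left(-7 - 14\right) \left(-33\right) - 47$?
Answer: $-18065$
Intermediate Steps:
$\left(-24 - 2\right) \left(-7 - 14\right) \left(-33\right) - 47 = \left(-26\right) \left(-21\right) \left(-33\right) - 47 = 546 \left(-33\right) - 47 = -18018 - 47 = -18065$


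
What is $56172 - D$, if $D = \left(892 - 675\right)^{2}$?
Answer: $9083$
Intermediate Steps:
$D = 47089$ ($D = 217^{2} = 47089$)
$56172 - D = 56172 - 47089 = 9083$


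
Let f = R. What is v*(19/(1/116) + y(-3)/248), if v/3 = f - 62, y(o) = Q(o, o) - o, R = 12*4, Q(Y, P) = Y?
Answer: -92568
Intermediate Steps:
R = 48
y(o) = 0 (y(o) = o - o = 0)
f = 48
v = -42 (v = 3*(48 - 62) = 3*(-14) = -42)
v*(19/(1/116) + y(-3)/248) = -42*(19/(1/116) + 0/248) = -42*(19/(1/116) + 0*(1/248)) = -42*(19*116 + 0) = -42*(2204 + 0) = -42*2204 = -92568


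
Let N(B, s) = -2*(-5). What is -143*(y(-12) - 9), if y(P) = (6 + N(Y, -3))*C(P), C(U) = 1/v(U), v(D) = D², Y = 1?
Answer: 11440/9 ≈ 1271.1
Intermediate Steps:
N(B, s) = 10
C(U) = U⁻² (C(U) = 1/(U²) = U⁻²)
y(P) = 16/P² (y(P) = (6 + 10)/P² = 16/P²)
-143*(y(-12) - 9) = -143*(16/(-12)² - 9) = -143*(16*(1/144) - 9) = -143*(⅑ - 9) = -143*(-80/9) = 11440/9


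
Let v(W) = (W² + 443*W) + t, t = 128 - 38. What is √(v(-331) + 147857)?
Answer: 5*√4435 ≈ 332.98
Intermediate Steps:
t = 90
v(W) = 90 + W² + 443*W (v(W) = (W² + 443*W) + 90 = 90 + W² + 443*W)
√(v(-331) + 147857) = √((90 + (-331)² + 443*(-331)) + 147857) = √((90 + 109561 - 146633) + 147857) = √(-36982 + 147857) = √110875 = 5*√4435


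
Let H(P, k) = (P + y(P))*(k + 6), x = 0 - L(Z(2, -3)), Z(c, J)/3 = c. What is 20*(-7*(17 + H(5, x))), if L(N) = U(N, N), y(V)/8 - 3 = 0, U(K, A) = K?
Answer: -2380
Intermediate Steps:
y(V) = 24 (y(V) = 24 + 8*0 = 24 + 0 = 24)
Z(c, J) = 3*c
L(N) = N
x = -6 (x = 0 - 3*2 = 0 - 1*6 = 0 - 6 = -6)
H(P, k) = (6 + k)*(24 + P) (H(P, k) = (P + 24)*(k + 6) = (24 + P)*(6 + k) = (6 + k)*(24 + P))
20*(-7*(17 + H(5, x))) = 20*(-7*(17 + (144 + 6*5 + 24*(-6) + 5*(-6)))) = 20*(-7*(17 + (144 + 30 - 144 - 30))) = 20*(-7*(17 + 0)) = 20*(-7*17) = 20*(-119) = -2380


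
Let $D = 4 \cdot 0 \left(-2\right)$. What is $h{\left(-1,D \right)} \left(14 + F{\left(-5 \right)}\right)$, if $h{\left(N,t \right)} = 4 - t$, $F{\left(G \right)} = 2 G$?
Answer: $16$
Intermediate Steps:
$D = 0$ ($D = 0 \left(-2\right) = 0$)
$h{\left(-1,D \right)} \left(14 + F{\left(-5 \right)}\right) = \left(4 - 0\right) \left(14 + 2 \left(-5\right)\right) = \left(4 + 0\right) \left(14 - 10\right) = 4 \cdot 4 = 16$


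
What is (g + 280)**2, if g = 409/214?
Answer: 3639588241/45796 ≈ 79474.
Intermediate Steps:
g = 409/214 (g = 409*(1/214) = 409/214 ≈ 1.9112)
(g + 280)**2 = (409/214 + 280)**2 = (60329/214)**2 = 3639588241/45796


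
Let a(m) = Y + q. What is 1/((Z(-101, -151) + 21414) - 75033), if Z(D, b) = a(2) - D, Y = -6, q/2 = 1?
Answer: -1/53522 ≈ -1.8684e-5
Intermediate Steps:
q = 2 (q = 2*1 = 2)
a(m) = -4 (a(m) = -6 + 2 = -4)
Z(D, b) = -4 - D
1/((Z(-101, -151) + 21414) - 75033) = 1/(((-4 - 1*(-101)) + 21414) - 75033) = 1/(((-4 + 101) + 21414) - 75033) = 1/((97 + 21414) - 75033) = 1/(21511 - 75033) = 1/(-53522) = -1/53522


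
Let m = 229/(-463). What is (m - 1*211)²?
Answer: 9588718084/214369 ≈ 44730.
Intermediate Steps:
m = -229/463 (m = 229*(-1/463) = -229/463 ≈ -0.49460)
(m - 1*211)² = (-229/463 - 1*211)² = (-229/463 - 211)² = (-97922/463)² = 9588718084/214369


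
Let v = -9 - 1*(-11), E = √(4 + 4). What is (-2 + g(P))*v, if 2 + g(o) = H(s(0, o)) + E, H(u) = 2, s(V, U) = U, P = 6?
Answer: -4 + 4*√2 ≈ 1.6569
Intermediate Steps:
E = 2*√2 (E = √8 = 2*√2 ≈ 2.8284)
g(o) = 2*√2 (g(o) = -2 + (2 + 2*√2) = 2*√2)
v = 2 (v = -9 + 11 = 2)
(-2 + g(P))*v = (-2 + 2*√2)*2 = -4 + 4*√2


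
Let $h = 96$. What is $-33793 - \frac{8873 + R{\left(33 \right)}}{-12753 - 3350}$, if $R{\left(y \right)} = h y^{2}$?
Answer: $- \frac{544055262}{16103} \approx -33786.0$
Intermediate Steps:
$R{\left(y \right)} = 96 y^{2}$
$-33793 - \frac{8873 + R{\left(33 \right)}}{-12753 - 3350} = -33793 - \frac{8873 + 96 \cdot 33^{2}}{-12753 - 3350} = -33793 - \frac{8873 + 96 \cdot 1089}{-16103} = -33793 - \left(8873 + 104544\right) \left(- \frac{1}{16103}\right) = -33793 - 113417 \left(- \frac{1}{16103}\right) = -33793 - - \frac{113417}{16103} = -33793 + \frac{113417}{16103} = - \frac{544055262}{16103}$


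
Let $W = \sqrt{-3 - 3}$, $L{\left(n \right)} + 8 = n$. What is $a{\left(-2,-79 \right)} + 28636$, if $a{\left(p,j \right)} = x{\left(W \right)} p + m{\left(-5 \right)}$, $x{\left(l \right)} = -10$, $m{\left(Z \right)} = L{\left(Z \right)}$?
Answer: $28643$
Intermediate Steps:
$L{\left(n \right)} = -8 + n$
$m{\left(Z \right)} = -8 + Z$
$W = i \sqrt{6}$ ($W = \sqrt{-6} = i \sqrt{6} \approx 2.4495 i$)
$a{\left(p,j \right)} = -13 - 10 p$ ($a{\left(p,j \right)} = - 10 p - 13 = -13 - 10 p$)
$a{\left(-2,-79 \right)} + 28636 = \left(-13 - -20\right) + 28636 = \left(-13 + 20\right) + 28636 = 7 + 28636 = 28643$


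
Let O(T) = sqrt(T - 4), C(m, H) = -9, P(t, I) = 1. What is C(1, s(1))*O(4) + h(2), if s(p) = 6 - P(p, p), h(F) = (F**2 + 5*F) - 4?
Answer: 10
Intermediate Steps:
h(F) = -4 + F**2 + 5*F
s(p) = 5 (s(p) = 6 - 1*1 = 6 - 1 = 5)
O(T) = sqrt(-4 + T)
C(1, s(1))*O(4) + h(2) = -9*sqrt(-4 + 4) + (-4 + 2**2 + 5*2) = -9*sqrt(0) + (-4 + 4 + 10) = -9*0 + 10 = 0 + 10 = 10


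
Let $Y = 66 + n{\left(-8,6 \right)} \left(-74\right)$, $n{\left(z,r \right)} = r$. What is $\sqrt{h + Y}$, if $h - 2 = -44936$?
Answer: $16 i \sqrt{177} \approx 212.87 i$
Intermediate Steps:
$h = -44934$ ($h = 2 - 44936 = -44934$)
$Y = -378$ ($Y = 66 + 6 \left(-74\right) = 66 - 444 = -378$)
$\sqrt{h + Y} = \sqrt{-44934 - 378} = \sqrt{-45312} = 16 i \sqrt{177}$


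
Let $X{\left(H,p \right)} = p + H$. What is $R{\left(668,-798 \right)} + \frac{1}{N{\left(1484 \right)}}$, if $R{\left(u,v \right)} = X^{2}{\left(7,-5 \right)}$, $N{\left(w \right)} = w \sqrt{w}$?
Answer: $4 + \frac{\sqrt{371}}{1101128} \approx 4.0$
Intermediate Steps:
$X{\left(H,p \right)} = H + p$
$N{\left(w \right)} = w^{\frac{3}{2}}$
$R{\left(u,v \right)} = 4$ ($R{\left(u,v \right)} = \left(7 - 5\right)^{2} = 2^{2} = 4$)
$R{\left(668,-798 \right)} + \frac{1}{N{\left(1484 \right)}} = 4 + \frac{1}{1484^{\frac{3}{2}}} = 4 + \frac{1}{2968 \sqrt{371}} = 4 + \frac{\sqrt{371}}{1101128}$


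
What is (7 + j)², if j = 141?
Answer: 21904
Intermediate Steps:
(7 + j)² = (7 + 141)² = 148² = 21904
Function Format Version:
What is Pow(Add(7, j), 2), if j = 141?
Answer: 21904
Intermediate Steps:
Pow(Add(7, j), 2) = Pow(Add(7, 141), 2) = Pow(148, 2) = 21904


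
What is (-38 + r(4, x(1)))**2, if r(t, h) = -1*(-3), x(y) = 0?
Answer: 1225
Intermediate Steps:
r(t, h) = 3
(-38 + r(4, x(1)))**2 = (-38 + 3)**2 = (-35)**2 = 1225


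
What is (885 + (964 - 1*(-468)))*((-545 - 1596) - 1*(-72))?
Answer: -4793873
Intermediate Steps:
(885 + (964 - 1*(-468)))*((-545 - 1596) - 1*(-72)) = (885 + (964 + 468))*(-2141 + 72) = (885 + 1432)*(-2069) = 2317*(-2069) = -4793873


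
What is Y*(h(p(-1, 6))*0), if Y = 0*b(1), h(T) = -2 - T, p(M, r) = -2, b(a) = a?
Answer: 0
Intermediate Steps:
Y = 0 (Y = 0*1 = 0)
Y*(h(p(-1, 6))*0) = 0*((-2 - 1*(-2))*0) = 0*((-2 + 2)*0) = 0*(0*0) = 0*0 = 0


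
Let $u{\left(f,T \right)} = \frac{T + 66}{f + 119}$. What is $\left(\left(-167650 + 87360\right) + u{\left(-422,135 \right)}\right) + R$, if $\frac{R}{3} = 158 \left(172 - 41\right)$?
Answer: $- \frac{1837863}{101} \approx -18197.0$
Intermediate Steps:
$R = 62094$ ($R = 3 \cdot 158 \left(172 - 41\right) = 3 \cdot 158 \cdot 131 = 3 \cdot 20698 = 62094$)
$u{\left(f,T \right)} = \frac{66 + T}{119 + f}$
$\left(\left(-167650 + 87360\right) + u{\left(-422,135 \right)}\right) + R = \left(\left(-167650 + 87360\right) + \frac{66 + 135}{119 - 422}\right) + 62094 = \left(-80290 + \frac{1}{-303} \cdot 201\right) + 62094 = \left(-80290 - \frac{67}{101}\right) + 62094 = - \frac{8109357}{101} + 62094 = - \frac{1837863}{101}$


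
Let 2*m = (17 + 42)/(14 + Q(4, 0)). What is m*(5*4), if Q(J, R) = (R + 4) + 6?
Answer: 295/12 ≈ 24.583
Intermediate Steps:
Q(J, R) = 10 + R (Q(J, R) = (4 + R) + 6 = 10 + R)
m = 59/48 (m = ((17 + 42)/(14 + (10 + 0)))/2 = (59/(14 + 10))/2 = (59/24)/2 = (59*(1/24))/2 = (½)*(59/24) = 59/48 ≈ 1.2292)
m*(5*4) = 59*(5*4)/48 = (59/48)*20 = 295/12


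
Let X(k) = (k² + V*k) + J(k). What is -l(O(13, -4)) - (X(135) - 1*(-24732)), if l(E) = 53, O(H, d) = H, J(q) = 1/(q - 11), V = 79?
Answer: -6655701/124 ≈ -53675.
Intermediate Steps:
J(q) = 1/(-11 + q)
X(k) = k² + 1/(-11 + k) + 79*k (X(k) = (k² + 79*k) + 1/(-11 + k) = k² + 1/(-11 + k) + 79*k)
-l(O(13, -4)) - (X(135) - 1*(-24732)) = -1*53 - ((1 + 135*(-11 + 135)*(79 + 135))/(-11 + 135) - 1*(-24732)) = -53 - ((1 + 135*124*214)/124 + 24732) = -53 - ((1 + 3582360)/124 + 24732) = -53 - ((1/124)*3582361 + 24732) = -53 - (3582361/124 + 24732) = -53 - 1*6649129/124 = -53 - 6649129/124 = -6655701/124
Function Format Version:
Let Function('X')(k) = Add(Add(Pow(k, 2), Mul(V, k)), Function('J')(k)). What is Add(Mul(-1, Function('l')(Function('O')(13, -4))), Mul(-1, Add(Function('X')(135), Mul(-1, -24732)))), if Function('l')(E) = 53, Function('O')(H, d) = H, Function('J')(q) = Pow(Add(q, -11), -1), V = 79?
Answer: Rational(-6655701, 124) ≈ -53675.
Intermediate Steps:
Function('J')(q) = Pow(Add(-11, q), -1)
Function('X')(k) = Add(Pow(k, 2), Pow(Add(-11, k), -1), Mul(79, k)) (Function('X')(k) = Add(Add(Pow(k, 2), Mul(79, k)), Pow(Add(-11, k), -1)) = Add(Pow(k, 2), Pow(Add(-11, k), -1), Mul(79, k)))
Add(Mul(-1, Function('l')(Function('O')(13, -4))), Mul(-1, Add(Function('X')(135), Mul(-1, -24732)))) = Add(Mul(-1, 53), Mul(-1, Add(Mul(Pow(Add(-11, 135), -1), Add(1, Mul(135, Add(-11, 135), Add(79, 135)))), Mul(-1, -24732)))) = Add(-53, Mul(-1, Add(Mul(Pow(124, -1), Add(1, Mul(135, 124, 214))), 24732))) = Add(-53, Mul(-1, Add(Mul(Rational(1, 124), Add(1, 3582360)), 24732))) = Add(-53, Mul(-1, Add(Mul(Rational(1, 124), 3582361), 24732))) = Add(-53, Mul(-1, Add(Rational(3582361, 124), 24732))) = Add(-53, Mul(-1, Rational(6649129, 124))) = Add(-53, Rational(-6649129, 124)) = Rational(-6655701, 124)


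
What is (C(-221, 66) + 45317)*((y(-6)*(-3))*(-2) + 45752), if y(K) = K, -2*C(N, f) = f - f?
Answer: 2071711972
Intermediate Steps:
C(N, f) = 0 (C(N, f) = -(f - f)/2 = -½*0 = 0)
(C(-221, 66) + 45317)*((y(-6)*(-3))*(-2) + 45752) = (0 + 45317)*(-6*(-3)*(-2) + 45752) = 45317*(18*(-2) + 45752) = 45317*(-36 + 45752) = 45317*45716 = 2071711972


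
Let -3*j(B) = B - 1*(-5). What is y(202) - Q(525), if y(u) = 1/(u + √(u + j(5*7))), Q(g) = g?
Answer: -31984272/60923 - √1698/121846 ≈ -525.00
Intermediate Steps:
j(B) = -5/3 - B/3 (j(B) = -(B - 1*(-5))/3 = -(B + 5)/3 = -(5 + B)/3 = -5/3 - B/3)
y(u) = 1/(u + √(-40/3 + u)) (y(u) = 1/(u + √(u + (-5/3 - 5*7/3))) = 1/(u + √(u + (-5/3 - ⅓*35))) = 1/(u + √(u + (-5/3 - 35/3))) = 1/(u + √(u - 40/3)) = 1/(u + √(-40/3 + u)))
y(202) - Q(525) = 3/(3*202 + √3*√(-40 + 3*202)) - 1*525 = 3/(606 + √3*√(-40 + 606)) - 525 = 3/(606 + √3*√566) - 525 = 3/(606 + √1698) - 525 = -525 + 3/(606 + √1698)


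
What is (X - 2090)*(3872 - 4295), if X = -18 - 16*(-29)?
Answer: 695412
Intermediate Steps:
X = 446 (X = -18 + 464 = 446)
(X - 2090)*(3872 - 4295) = (446 - 2090)*(3872 - 4295) = -1644*(-423) = 695412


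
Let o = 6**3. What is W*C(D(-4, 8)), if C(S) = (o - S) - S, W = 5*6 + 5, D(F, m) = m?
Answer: 7000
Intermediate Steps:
o = 216
W = 35 (W = 30 + 5 = 35)
C(S) = 216 - 2*S (C(S) = (216 - S) - S = 216 - 2*S)
W*C(D(-4, 8)) = 35*(216 - 2*8) = 35*(216 - 16) = 35*200 = 7000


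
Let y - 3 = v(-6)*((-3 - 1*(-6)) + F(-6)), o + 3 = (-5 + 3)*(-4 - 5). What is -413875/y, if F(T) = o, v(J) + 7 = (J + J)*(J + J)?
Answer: -413875/2469 ≈ -167.63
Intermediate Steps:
o = 15 (o = -3 + (-5 + 3)*(-4 - 5) = -3 - 2*(-9) = -3 + 18 = 15)
v(J) = -7 + 4*J² (v(J) = -7 + (J + J)*(J + J) = -7 + (2*J)*(2*J) = -7 + 4*J²)
F(T) = 15
y = 2469 (y = 3 + (-7 + 4*(-6)²)*((-3 - 1*(-6)) + 15) = 3 + (-7 + 4*36)*((-3 + 6) + 15) = 3 + (-7 + 144)*(3 + 15) = 3 + 137*18 = 3 + 2466 = 2469)
-413875/y = -413875/2469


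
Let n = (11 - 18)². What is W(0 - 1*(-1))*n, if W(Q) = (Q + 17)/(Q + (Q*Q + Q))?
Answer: 294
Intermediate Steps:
n = 49 (n = (-7)² = 49)
W(Q) = (17 + Q)/(Q² + 2*Q) (W(Q) = (17 + Q)/(Q + (Q² + Q)) = (17 + Q)/(Q + (Q + Q²)) = (17 + Q)/(Q² + 2*Q))
W(0 - 1*(-1))*n = ((17 + (0 - 1*(-1)))/((0 - 1*(-1))*(2 + (0 - 1*(-1)))))*49 = ((17 + (0 + 1))/((0 + 1)*(2 + (0 + 1))))*49 = ((17 + 1)/(1*(2 + 1)))*49 = (1*18/3)*49 = (1*(⅓)*18)*49 = 6*49 = 294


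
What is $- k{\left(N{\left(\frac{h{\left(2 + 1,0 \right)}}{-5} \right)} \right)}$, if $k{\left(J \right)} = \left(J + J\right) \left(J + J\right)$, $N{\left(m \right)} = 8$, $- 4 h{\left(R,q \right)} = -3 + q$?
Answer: $-256$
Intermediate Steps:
$h{\left(R,q \right)} = \frac{3}{4} - \frac{q}{4}$ ($h{\left(R,q \right)} = - \frac{-3 + q}{4} = \frac{3}{4} - \frac{q}{4}$)
$k{\left(J \right)} = 4 J^{2}$ ($k{\left(J \right)} = 2 J 2 J = 4 J^{2}$)
$- k{\left(N{\left(\frac{h{\left(2 + 1,0 \right)}}{-5} \right)} \right)} = - 4 \cdot 8^{2} = - 4 \cdot 64 = \left(-1\right) 256 = -256$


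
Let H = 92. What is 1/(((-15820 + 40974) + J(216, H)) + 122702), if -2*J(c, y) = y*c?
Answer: 1/137920 ≈ 7.2506e-6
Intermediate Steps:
J(c, y) = -c*y/2 (J(c, y) = -y*c/2 = -c*y/2)
1/(((-15820 + 40974) + J(216, H)) + 122702) = 1/(((-15820 + 40974) - ½*216*92) + 122702) = 1/((25154 - 9936) + 122702) = 1/(15218 + 122702) = 1/137920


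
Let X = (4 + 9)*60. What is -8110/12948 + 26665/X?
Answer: 144843/4316 ≈ 33.560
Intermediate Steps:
X = 780 (X = 13*60 = 780)
-8110/12948 + 26665/X = -8110/12948 + 26665/780 = -8110*1/12948 + 26665*(1/780) = -4055/6474 + 5333/156 = 144843/4316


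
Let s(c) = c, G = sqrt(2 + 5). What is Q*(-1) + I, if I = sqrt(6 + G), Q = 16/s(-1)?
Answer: 16 + sqrt(6 + sqrt(7)) ≈ 18.940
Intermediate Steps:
G = sqrt(7) ≈ 2.6458
Q = -16 (Q = 16/(-1) = 16*(-1) = -16)
I = sqrt(6 + sqrt(7)) ≈ 2.9404
Q*(-1) + I = -16*(-1) + sqrt(6 + sqrt(7)) = 16 + sqrt(6 + sqrt(7))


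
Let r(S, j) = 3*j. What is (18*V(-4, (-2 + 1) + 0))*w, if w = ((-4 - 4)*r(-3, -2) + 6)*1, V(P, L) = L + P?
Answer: -4860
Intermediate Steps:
w = 54 (w = ((-4 - 4)*(3*(-2)) + 6)*1 = (-8*(-6) + 6)*1 = (48 + 6)*1 = 54*1 = 54)
(18*V(-4, (-2 + 1) + 0))*w = (18*(((-2 + 1) + 0) - 4))*54 = (18*((-1 + 0) - 4))*54 = (18*(-1 - 4))*54 = (18*(-5))*54 = -90*54 = -4860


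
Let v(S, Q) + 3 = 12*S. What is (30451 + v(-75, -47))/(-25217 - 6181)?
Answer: -14774/15699 ≈ -0.94108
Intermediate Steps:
v(S, Q) = -3 + 12*S
(30451 + v(-75, -47))/(-25217 - 6181) = (30451 + (-3 + 12*(-75)))/(-25217 - 6181) = (30451 + (-3 - 900))/(-31398) = (30451 - 903)*(-1/31398) = 29548*(-1/31398) = -14774/15699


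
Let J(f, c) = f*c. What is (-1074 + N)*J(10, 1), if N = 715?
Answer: -3590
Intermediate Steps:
J(f, c) = c*f
(-1074 + N)*J(10, 1) = (-1074 + 715)*(1*10) = -359*10 = -3590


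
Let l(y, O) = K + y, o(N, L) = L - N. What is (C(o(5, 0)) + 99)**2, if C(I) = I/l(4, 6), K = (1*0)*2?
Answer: 152881/16 ≈ 9555.1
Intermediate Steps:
K = 0 (K = 0*2 = 0)
l(y, O) = y (l(y, O) = 0 + y = y)
C(I) = I/4
(C(o(5, 0)) + 99)**2 = ((0 - 1*5)/4 + 99)**2 = ((0 - 5)/4 + 99)**2 = ((1/4)*(-5) + 99)**2 = (-5/4 + 99)**2 = (391/4)**2 = 152881/16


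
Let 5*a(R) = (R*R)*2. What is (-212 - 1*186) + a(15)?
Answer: -308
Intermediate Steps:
a(R) = 2*R**2/5 (a(R) = ((R*R)*2)/5 = (R**2*2)/5 = (2*R**2)/5 = 2*R**2/5)
(-212 - 1*186) + a(15) = (-212 - 1*186) + (2/5)*15**2 = (-212 - 186) + (2/5)*225 = -398 + 90 = -308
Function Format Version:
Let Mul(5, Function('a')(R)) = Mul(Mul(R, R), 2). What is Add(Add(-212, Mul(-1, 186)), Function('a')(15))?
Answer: -308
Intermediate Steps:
Function('a')(R) = Mul(Rational(2, 5), Pow(R, 2)) (Function('a')(R) = Mul(Rational(1, 5), Mul(Mul(R, R), 2)) = Mul(Rational(1, 5), Mul(Pow(R, 2), 2)) = Mul(Rational(1, 5), Mul(2, Pow(R, 2))) = Mul(Rational(2, 5), Pow(R, 2)))
Add(Add(-212, Mul(-1, 186)), Function('a')(15)) = Add(Add(-212, Mul(-1, 186)), Mul(Rational(2, 5), Pow(15, 2))) = Add(Add(-212, -186), Mul(Rational(2, 5), 225)) = Add(-398, 90) = -308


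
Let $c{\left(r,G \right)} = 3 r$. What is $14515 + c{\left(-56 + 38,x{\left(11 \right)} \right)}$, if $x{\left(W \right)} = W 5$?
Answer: $14461$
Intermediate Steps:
$x{\left(W \right)} = 5 W$
$14515 + c{\left(-56 + 38,x{\left(11 \right)} \right)} = 14515 + 3 \left(-56 + 38\right) = 14515 + 3 \left(-18\right) = 14515 - 54 = 14461$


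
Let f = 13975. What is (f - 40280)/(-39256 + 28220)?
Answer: 26305/11036 ≈ 2.3836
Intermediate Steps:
(f - 40280)/(-39256 + 28220) = (13975 - 40280)/(-39256 + 28220) = -26305/(-11036) = -26305*(-1/11036) = 26305/11036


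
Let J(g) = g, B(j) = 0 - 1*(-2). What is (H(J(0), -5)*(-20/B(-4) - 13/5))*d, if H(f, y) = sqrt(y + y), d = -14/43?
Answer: 882*I*sqrt(10)/215 ≈ 12.973*I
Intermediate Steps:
B(j) = 2 (B(j) = 0 + 2 = 2)
d = -14/43 (d = -14*1/43 = -14/43 ≈ -0.32558)
H(f, y) = sqrt(2)*sqrt(y) (H(f, y) = sqrt(2*y) = sqrt(2)*sqrt(y))
(H(J(0), -5)*(-20/B(-4) - 13/5))*d = ((sqrt(2)*sqrt(-5))*(-20/2 - 13/5))*(-14/43) = ((sqrt(2)*(I*sqrt(5)))*(-20*1/2 - 13*1/5))*(-14/43) = ((I*sqrt(10))*(-10 - 13/5))*(-14/43) = ((I*sqrt(10))*(-63/5))*(-14/43) = -63*I*sqrt(10)/5*(-14/43) = 882*I*sqrt(10)/215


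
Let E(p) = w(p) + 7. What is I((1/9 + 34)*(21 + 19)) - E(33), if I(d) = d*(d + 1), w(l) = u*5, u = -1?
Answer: 150908758/81 ≈ 1.8631e+6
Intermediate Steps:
w(l) = -5 (w(l) = -1*5 = -5)
I(d) = d*(1 + d)
E(p) = 2 (E(p) = -5 + 7 = 2)
I((1/9 + 34)*(21 + 19)) - E(33) = ((1/9 + 34)*(21 + 19))*(1 + (1/9 + 34)*(21 + 19)) - 1*2 = ((1/9 + 34)*40)*(1 + (1/9 + 34)*40) - 2 = ((307/9)*40)*(1 + (307/9)*40) - 2 = 12280*(1 + 12280/9)/9 - 2 = (12280/9)*(12289/9) - 2 = 150908920/81 - 2 = 150908758/81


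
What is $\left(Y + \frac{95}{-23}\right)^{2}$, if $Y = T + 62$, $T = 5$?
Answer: $\frac{2090916}{529} \approx 3952.6$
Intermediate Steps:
$Y = 67$ ($Y = 5 + 62 = 67$)
$\left(Y + \frac{95}{-23}\right)^{2} = \left(67 + \frac{95}{-23}\right)^{2} = \left(67 + 95 \left(- \frac{1}{23}\right)\right)^{2} = \left(67 - \frac{95}{23}\right)^{2} = \left(\frac{1446}{23}\right)^{2} = \frac{2090916}{529}$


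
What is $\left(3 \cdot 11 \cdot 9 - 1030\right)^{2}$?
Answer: $537289$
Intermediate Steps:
$\left(3 \cdot 11 \cdot 9 - 1030\right)^{2} = \left(33 \cdot 9 - 1030\right)^{2} = \left(297 - 1030\right)^{2} = \left(-733\right)^{2} = 537289$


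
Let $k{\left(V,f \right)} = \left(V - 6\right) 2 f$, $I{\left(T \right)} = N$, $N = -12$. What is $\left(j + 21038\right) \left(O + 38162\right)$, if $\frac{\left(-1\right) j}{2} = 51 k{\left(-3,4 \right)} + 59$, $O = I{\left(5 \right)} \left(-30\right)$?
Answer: $1088785808$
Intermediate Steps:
$I{\left(T \right)} = -12$
$O = 360$ ($O = \left(-12\right) \left(-30\right) = 360$)
$k{\left(V,f \right)} = f \left(-12 + 2 V\right)$ ($k{\left(V,f \right)} = \left(V - 6\right) 2 f = \left(-6 + V\right) 2 f = \left(-12 + 2 V\right) f = f \left(-12 + 2 V\right)$)
$j = 7226$ ($j = - 2 \left(51 \cdot 2 \cdot 4 \left(-6 - 3\right) + 59\right) = - 2 \left(51 \cdot 2 \cdot 4 \left(-9\right) + 59\right) = - 2 \left(51 \left(-72\right) + 59\right) = - 2 \left(-3672 + 59\right) = \left(-2\right) \left(-3613\right) = 7226$)
$\left(j + 21038\right) \left(O + 38162\right) = \left(7226 + 21038\right) \left(360 + 38162\right) = 28264 \cdot 38522 = 1088785808$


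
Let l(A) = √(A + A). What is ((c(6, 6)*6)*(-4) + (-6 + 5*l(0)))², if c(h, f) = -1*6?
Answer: 19044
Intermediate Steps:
l(A) = √2*√A (l(A) = √(2*A) = √2*√A)
c(h, f) = -6
((c(6, 6)*6)*(-4) + (-6 + 5*l(0)))² = (-6*6*(-4) + (-6 + 5*(√2*√0)))² = (-36*(-4) + (-6 + 5*(√2*0)))² = (144 + (-6 + 5*0))² = (144 + (-6 + 0))² = (144 - 6)² = 138² = 19044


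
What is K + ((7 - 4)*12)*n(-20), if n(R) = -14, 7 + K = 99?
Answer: -412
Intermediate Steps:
K = 92 (K = -7 + 99 = 92)
K + ((7 - 4)*12)*n(-20) = 92 + ((7 - 4)*12)*(-14) = 92 + (3*12)*(-14) = 92 + 36*(-14) = 92 - 504 = -412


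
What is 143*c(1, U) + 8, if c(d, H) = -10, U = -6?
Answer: -1422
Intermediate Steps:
143*c(1, U) + 8 = 143*(-10) + 8 = -1430 + 8 = -1422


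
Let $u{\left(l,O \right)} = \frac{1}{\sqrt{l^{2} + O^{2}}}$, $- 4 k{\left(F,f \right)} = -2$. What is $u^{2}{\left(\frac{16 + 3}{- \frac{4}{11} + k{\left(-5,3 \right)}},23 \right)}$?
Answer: $\frac{9}{179485} \approx 5.0143 \cdot 10^{-5}$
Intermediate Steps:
$k{\left(F,f \right)} = \frac{1}{2}$ ($k{\left(F,f \right)} = \left(- \frac{1}{4}\right) \left(-2\right) = \frac{1}{2}$)
$u{\left(l,O \right)} = \frac{1}{\sqrt{O^{2} + l^{2}}}$
$u^{2}{\left(\frac{16 + 3}{- \frac{4}{11} + k{\left(-5,3 \right)}},23 \right)} = \left(\frac{1}{\sqrt{23^{2} + \left(\frac{16 + 3}{- \frac{4}{11} + \frac{1}{2}}\right)^{2}}}\right)^{2} = \left(\frac{1}{\sqrt{529 + \left(\frac{19}{\left(-4\right) \frac{1}{11} + \frac{1}{2}}\right)^{2}}}\right)^{2} = \left(\frac{1}{\sqrt{529 + \left(\frac{19}{- \frac{4}{11} + \frac{1}{2}}\right)^{2}}}\right)^{2} = \left(\frac{1}{\sqrt{529 + \left(\frac{19}{\frac{3}{22}}\right)^{2}}}\right)^{2} = \left(\frac{1}{\sqrt{529 + \left(19 \cdot \frac{22}{3}\right)^{2}}}\right)^{2} = \left(\frac{1}{\sqrt{529 + \left(\frac{418}{3}\right)^{2}}}\right)^{2} = \left(\frac{1}{\sqrt{529 + \frac{174724}{9}}}\right)^{2} = \left(\frac{1}{\sqrt{\frac{179485}{9}}}\right)^{2} = \left(\frac{3 \sqrt{179485}}{179485}\right)^{2} = \frac{9}{179485}$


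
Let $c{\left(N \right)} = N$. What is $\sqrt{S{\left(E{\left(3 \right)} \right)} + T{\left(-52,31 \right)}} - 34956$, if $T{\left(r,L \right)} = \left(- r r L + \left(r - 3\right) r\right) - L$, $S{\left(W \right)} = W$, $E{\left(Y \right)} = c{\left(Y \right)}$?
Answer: $-34956 + 4 i \sqrt{5062} \approx -34956.0 + 284.59 i$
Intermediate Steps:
$E{\left(Y \right)} = Y$
$T{\left(r,L \right)} = - L + r \left(-3 + r\right) - L r^{2}$ ($T{\left(r,L \right)} = \left(- r^{2} L + \left(-3 + r\right) r\right) - L = \left(- L r^{2} + r \left(-3 + r\right)\right) - L = \left(r \left(-3 + r\right) - L r^{2}\right) - L = - L + r \left(-3 + r\right) - L r^{2}$)
$\sqrt{S{\left(E{\left(3 \right)} \right)} + T{\left(-52,31 \right)}} - 34956 = \sqrt{3 - \left(-125 + 81120\right)} - 34956 = \sqrt{3 + \left(2704 - 31 + 156 - 31 \cdot 2704\right)} - 34956 = \sqrt{3 + \left(2704 - 31 + 156 - 83824\right)} - 34956 = \sqrt{3 - 80995} - 34956 = \sqrt{-80992} - 34956 = 4 i \sqrt{5062} - 34956 = -34956 + 4 i \sqrt{5062}$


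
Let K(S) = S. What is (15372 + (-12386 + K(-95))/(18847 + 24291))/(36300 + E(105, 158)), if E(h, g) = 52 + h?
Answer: 663104855/1572682066 ≈ 0.42164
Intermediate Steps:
(15372 + (-12386 + K(-95))/(18847 + 24291))/(36300 + E(105, 158)) = (15372 + (-12386 - 95)/(18847 + 24291))/(36300 + (52 + 105)) = (15372 - 12481/43138)/(36300 + 157) = (15372 - 12481*1/43138)/36457 = (15372 - 12481/43138)*(1/36457) = (663104855/43138)*(1/36457) = 663104855/1572682066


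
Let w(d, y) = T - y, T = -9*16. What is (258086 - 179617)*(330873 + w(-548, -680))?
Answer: 26005332821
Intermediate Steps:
T = -144
w(d, y) = -144 - y
(258086 - 179617)*(330873 + w(-548, -680)) = (258086 - 179617)*(330873 + (-144 - 1*(-680))) = 78469*(330873 + (-144 + 680)) = 78469*(330873 + 536) = 78469*331409 = 26005332821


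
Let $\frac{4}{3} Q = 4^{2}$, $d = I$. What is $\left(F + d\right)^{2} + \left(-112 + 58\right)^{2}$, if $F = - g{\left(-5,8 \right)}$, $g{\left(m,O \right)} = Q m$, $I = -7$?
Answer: $5725$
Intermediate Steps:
$d = -7$
$Q = 12$ ($Q = \frac{3 \cdot 4^{2}}{4} = \frac{3}{4} \cdot 16 = 12$)
$g{\left(m,O \right)} = 12 m$
$F = 60$ ($F = - 12 \left(-5\right) = \left(-1\right) \left(-60\right) = 60$)
$\left(F + d\right)^{2} + \left(-112 + 58\right)^{2} = \left(60 - 7\right)^{2} + \left(-112 + 58\right)^{2} = 53^{2} + \left(-54\right)^{2} = 2809 + 2916 = 5725$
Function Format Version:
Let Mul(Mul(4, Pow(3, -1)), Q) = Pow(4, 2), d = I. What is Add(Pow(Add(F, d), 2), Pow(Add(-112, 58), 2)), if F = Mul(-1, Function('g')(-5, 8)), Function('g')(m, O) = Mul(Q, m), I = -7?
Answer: 5725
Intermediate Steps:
d = -7
Q = 12 (Q = Mul(Rational(3, 4), Pow(4, 2)) = Mul(Rational(3, 4), 16) = 12)
Function('g')(m, O) = Mul(12, m)
F = 60 (F = Mul(-1, Mul(12, -5)) = Mul(-1, -60) = 60)
Add(Pow(Add(F, d), 2), Pow(Add(-112, 58), 2)) = Add(Pow(Add(60, -7), 2), Pow(Add(-112, 58), 2)) = Add(Pow(53, 2), Pow(-54, 2)) = Add(2809, 2916) = 5725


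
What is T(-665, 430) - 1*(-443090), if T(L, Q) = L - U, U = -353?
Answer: 442778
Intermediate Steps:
T(L, Q) = 353 + L (T(L, Q) = L - 1*(-353) = L + 353 = 353 + L)
T(-665, 430) - 1*(-443090) = (353 - 665) - 1*(-443090) = -312 + 443090 = 442778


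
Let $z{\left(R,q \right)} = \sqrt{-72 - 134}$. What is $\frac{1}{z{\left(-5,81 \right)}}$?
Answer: $- \frac{i \sqrt{206}}{206} \approx - 0.069673 i$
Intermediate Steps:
$z{\left(R,q \right)} = i \sqrt{206}$ ($z{\left(R,q \right)} = \sqrt{-206} = i \sqrt{206}$)
$\frac{1}{z{\left(-5,81 \right)}} = \frac{1}{i \sqrt{206}} = - \frac{i \sqrt{206}}{206}$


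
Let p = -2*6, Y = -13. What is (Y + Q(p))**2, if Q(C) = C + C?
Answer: 1369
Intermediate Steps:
p = -12
Q(C) = 2*C
(Y + Q(p))**2 = (-13 + 2*(-12))**2 = (-13 - 24)**2 = (-37)**2 = 1369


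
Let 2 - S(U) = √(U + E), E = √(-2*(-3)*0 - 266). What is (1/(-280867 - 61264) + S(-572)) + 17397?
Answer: 5952737268/342131 - √(-572 + I*√266) ≈ 17399.0 - 23.919*I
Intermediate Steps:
E = I*√266 (E = √(6*0 - 266) = √(0 - 266) = √(-266) = I*√266 ≈ 16.31*I)
S(U) = 2 - √(U + I*√266)
(1/(-280867 - 61264) + S(-572)) + 17397 = (1/(-280867 - 61264) + (2 - √(-572 + I*√266))) + 17397 = (1/(-342131) + (2 - √(-572 + I*√266))) + 17397 = (-1/342131 + (2 - √(-572 + I*√266))) + 17397 = (684261/342131 - √(-572 + I*√266)) + 17397 = 5952737268/342131 - √(-572 + I*√266)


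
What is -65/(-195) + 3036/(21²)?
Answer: 1061/147 ≈ 7.2177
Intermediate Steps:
-65/(-195) + 3036/(21²) = -65*(-1/195) + 3036/441 = ⅓ + 3036*(1/441) = ⅓ + 1012/147 = 1061/147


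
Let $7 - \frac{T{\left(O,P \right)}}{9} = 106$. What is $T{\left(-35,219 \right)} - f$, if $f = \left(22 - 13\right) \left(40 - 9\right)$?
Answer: $-1170$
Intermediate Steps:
$f = 279$ ($f = \left(22 - 13\right) 31 = 9 \cdot 31 = 279$)
$T{\left(O,P \right)} = -891$ ($T{\left(O,P \right)} = 63 - 954 = -891$)
$T{\left(-35,219 \right)} - f = -891 - 279 = -1170$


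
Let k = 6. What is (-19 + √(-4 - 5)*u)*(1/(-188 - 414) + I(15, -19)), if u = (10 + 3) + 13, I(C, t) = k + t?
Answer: 148713/602 - 305253*I/301 ≈ 247.03 - 1014.1*I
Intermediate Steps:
I(C, t) = 6 + t
u = 26 (u = 13 + 13 = 26)
(-19 + √(-4 - 5)*u)*(1/(-188 - 414) + I(15, -19)) = (-19 + √(-4 - 5)*26)*(1/(-188 - 414) + (6 - 19)) = (-19 + √(-9)*26)*(1/(-602) - 13) = (-19 + (3*I)*26)*(-1/602 - 13) = (-19 + 78*I)*(-7827/602) = 148713/602 - 305253*I/301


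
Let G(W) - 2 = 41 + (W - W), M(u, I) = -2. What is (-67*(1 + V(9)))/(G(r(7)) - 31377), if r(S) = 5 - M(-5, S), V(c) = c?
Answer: 335/15667 ≈ 0.021383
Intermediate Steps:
r(S) = 7 (r(S) = 5 - 1*(-2) = 5 + 2 = 7)
G(W) = 43 (G(W) = 2 + (41 + (W - W)) = 2 + (41 + 0) = 2 + 41 = 43)
(-67*(1 + V(9)))/(G(r(7)) - 31377) = (-67*(1 + 9))/(43 - 31377) = -67*10/(-31334) = -670*(-1/31334) = 335/15667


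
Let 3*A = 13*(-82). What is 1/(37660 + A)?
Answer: 3/111914 ≈ 2.6806e-5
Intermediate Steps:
A = -1066/3 (A = (13*(-82))/3 = (⅓)*(-1066) = -1066/3 ≈ -355.33)
1/(37660 + A) = 1/(37660 - 1066/3) = 1/(111914/3) = 3/111914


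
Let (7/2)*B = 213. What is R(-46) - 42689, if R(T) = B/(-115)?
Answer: -34365071/805 ≈ -42690.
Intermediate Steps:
B = 426/7 (B = (2/7)*213 = 426/7 ≈ 60.857)
R(T) = -426/805 (R(T) = (426/7)/(-115) = (426/7)*(-1/115) = -426/805)
R(-46) - 42689 = -426/805 - 42689 = -34365071/805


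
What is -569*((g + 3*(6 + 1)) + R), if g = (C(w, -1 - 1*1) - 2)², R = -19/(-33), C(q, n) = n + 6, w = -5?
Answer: -480236/33 ≈ -14553.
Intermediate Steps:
C(q, n) = 6 + n
R = 19/33 (R = -19*(-1/33) = 19/33 ≈ 0.57576)
g = 4 (g = ((6 + (-1 - 1*1)) - 2)² = ((6 + (-1 - 1)) - 2)² = ((6 - 2) - 2)² = (4 - 2)² = 2² = 4)
-569*((g + 3*(6 + 1)) + R) = -569*((4 + 3*(6 + 1)) + 19/33) = -569*((4 + 3*7) + 19/33) = -569*((4 + 21) + 19/33) = -569*(25 + 19/33) = -569*844/33 = -480236/33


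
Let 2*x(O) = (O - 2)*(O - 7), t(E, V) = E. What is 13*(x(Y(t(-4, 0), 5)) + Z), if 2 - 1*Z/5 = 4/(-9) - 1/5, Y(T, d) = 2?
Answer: 1547/9 ≈ 171.89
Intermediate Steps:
Z = 119/9 (Z = 10 - 5*(4/(-9) - 1/5) = 10 - 5*(4*(-⅑) - 1*⅕) = 10 - 5*(-4/9 - ⅕) = 10 - 5*(-29/45) = 10 + 29/9 = 119/9 ≈ 13.222)
x(O) = (-7 + O)*(-2 + O)/2 (x(O) = ((O - 2)*(O - 7))/2 = ((-2 + O)*(-7 + O))/2 = ((-7 + O)*(-2 + O))/2 = (-7 + O)*(-2 + O)/2)
13*(x(Y(t(-4, 0), 5)) + Z) = 13*((7 + (½)*2² - 9/2*2) + 119/9) = 13*((7 + (½)*4 - 9) + 119/9) = 13*((7 + 2 - 9) + 119/9) = 13*(0 + 119/9) = 13*(119/9) = 1547/9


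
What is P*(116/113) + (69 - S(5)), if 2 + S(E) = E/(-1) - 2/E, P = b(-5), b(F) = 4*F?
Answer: 31566/565 ≈ 55.869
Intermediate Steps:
P = -20 (P = 4*(-5) = -20)
S(E) = -2 - E - 2/E (S(E) = -2 + (E/(-1) - 2/E) = -2 + (E*(-1) - 2/E) = -2 + (-E - 2/E) = -2 - E - 2/E)
P*(116/113) + (69 - S(5)) = -2320/113 + (69 - (-2 - 1*5 - 2/5)) = -2320/113 + (69 - (-2 - 5 - 2*1/5)) = -20*116/113 + (69 - (-2 - 5 - 2/5)) = -2320/113 + (69 - 1*(-37/5)) = -2320/113 + (69 + 37/5) = -2320/113 + 382/5 = 31566/565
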